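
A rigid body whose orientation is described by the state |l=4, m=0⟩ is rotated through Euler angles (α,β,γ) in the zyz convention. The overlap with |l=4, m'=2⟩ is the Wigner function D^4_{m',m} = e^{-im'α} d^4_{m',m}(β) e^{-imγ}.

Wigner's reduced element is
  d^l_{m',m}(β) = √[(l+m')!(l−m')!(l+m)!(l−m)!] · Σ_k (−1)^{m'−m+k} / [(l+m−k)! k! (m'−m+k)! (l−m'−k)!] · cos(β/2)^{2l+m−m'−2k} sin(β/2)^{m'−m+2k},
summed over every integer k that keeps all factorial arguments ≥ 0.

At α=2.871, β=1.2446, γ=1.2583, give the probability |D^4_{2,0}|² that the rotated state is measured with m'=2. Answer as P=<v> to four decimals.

First d^4_{2,0}(β=1.2446), then the phase factors e^{-i(2)α} and e^{-i(0)γ}:
c=cos(1.2446/2)=0.812540, s=sin(1.2446/2)=0.582906; N=√[720·2·24·24]=910.735966
The bounds max(0,m−m')=0 and min(l+m,l−m')=2 give 3 terms
  k=0: (−1)^2·910.7360/(96)·0.8125^6·0.5829^2 = +0.927654
  k=1: (−1)^3·910.7360/(36)·0.8125^4·0.5829^4 = -1.273097
  k=2: (−1)^4·910.7360/(96)·0.8125^2·0.5829^6 = +0.245697
d^4_{2,0}(1.2446) = +0.927654 -1.273097 +0.245697 = -0.099747
|D^4_{2,0}|² = |d^4_{2,0}(β)|² = (-0.099747)² = 0.009949 (the z-rotation phases have unit modulus)

P=0.0099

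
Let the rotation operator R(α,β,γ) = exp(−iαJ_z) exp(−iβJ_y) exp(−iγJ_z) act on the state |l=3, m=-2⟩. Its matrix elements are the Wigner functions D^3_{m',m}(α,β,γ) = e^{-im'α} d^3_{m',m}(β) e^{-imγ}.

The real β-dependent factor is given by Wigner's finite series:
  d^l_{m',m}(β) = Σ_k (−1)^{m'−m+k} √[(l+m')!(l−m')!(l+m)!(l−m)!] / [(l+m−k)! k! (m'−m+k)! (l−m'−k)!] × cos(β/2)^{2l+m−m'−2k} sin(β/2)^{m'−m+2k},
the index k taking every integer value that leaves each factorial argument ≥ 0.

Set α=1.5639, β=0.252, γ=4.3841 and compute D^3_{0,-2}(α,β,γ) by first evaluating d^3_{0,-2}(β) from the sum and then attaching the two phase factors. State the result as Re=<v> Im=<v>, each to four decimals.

D^3_{0,-2}(1.5639,0.252,4.3841) = e^{-i·0·1.5639}·d^3_{0,-2}(0.252)·e^{-i·-2·4.3841}. Compute d first:
Half-angle: c=0.992072, s=0.125667. N=√(6·6·1·120)=65.726707
The bounds max(0,m−m')=0 and min(l+m,l−m')=1 give 2 terms
  k=0: (−1)^2·65.7267/(12)·0.9921^4·0.1257^2 = +0.083787
  k=1: (−1)^3·65.7267/(12)·0.9921^2·0.1257^4 = -0.001344
d^3_{0,-2}(0.252) = +0.083787 -0.001344 = +0.082442
Phases: e^{-i·(0)·1.5639}=+1.000000+0.000000i, e^{-i·(-2)·4.3841}=-0.792086+0.610410i ⇒ D=-0.065301+0.050324i

Re=-0.0653 Im=0.0503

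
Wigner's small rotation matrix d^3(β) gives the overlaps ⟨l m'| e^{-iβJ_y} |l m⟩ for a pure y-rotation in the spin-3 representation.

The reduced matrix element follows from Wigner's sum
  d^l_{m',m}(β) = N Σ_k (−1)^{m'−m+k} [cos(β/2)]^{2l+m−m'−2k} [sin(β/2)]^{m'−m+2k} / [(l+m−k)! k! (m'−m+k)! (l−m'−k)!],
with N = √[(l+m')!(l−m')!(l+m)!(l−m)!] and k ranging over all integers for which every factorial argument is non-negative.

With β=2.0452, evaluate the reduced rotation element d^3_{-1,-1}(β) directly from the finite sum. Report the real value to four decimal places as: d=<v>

d^3_{-1,-1}(β=2.0452) via Wigner's sum:
c=cos(2.0452/2)=0.521149, s=sin(2.0452/2)=0.853466; N=√[2·24·2·24]=48.000000
k: max(0,(-1)−(-1))=0 … min(3+(-1),3−(-1))=2
  k=0: (−1)^0·48.0000/(48)·0.5211^6·0.8535^0 = +0.020034
  k=1: (−1)^1·48.0000/(6)·0.5211^4·0.8535^2 = -0.429842
  k=2: (−1)^2·48.0000/(8)·0.5211^2·0.8535^4 = +0.864608
d^3_{-1,-1}(2.0452) = +0.020034 -0.429842 +0.864608 = +0.454800

d=0.4548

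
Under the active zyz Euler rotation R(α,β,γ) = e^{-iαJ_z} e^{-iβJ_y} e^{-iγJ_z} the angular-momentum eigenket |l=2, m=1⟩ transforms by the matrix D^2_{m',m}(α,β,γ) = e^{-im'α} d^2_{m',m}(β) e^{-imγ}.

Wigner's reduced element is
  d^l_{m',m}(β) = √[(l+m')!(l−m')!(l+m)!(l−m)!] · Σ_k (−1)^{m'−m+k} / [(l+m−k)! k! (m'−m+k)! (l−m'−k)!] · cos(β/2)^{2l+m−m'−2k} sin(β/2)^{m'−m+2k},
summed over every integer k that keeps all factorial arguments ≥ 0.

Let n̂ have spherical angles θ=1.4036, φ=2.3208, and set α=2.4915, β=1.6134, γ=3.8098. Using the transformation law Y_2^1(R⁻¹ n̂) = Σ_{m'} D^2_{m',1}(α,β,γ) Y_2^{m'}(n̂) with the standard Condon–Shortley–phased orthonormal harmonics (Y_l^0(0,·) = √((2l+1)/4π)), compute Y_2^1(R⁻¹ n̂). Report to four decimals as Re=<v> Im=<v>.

Need the full column D^2_{m',1} for m'=−2..2 at α=2.4915, β=1.6134, γ=3.8098.
cos(β/2)=0.691885, sin(β/2)=0.722008
d^2_{-2,1}: single k=3 term ⇒ +0.520822;  D = +0.201664+0.480195i
d^2_{-1,1}: k∈[2..3] ⇒ +0.748640 -0.271749 = +0.476891;  D = +0.119138-0.461769i
d^2_{0,1}: k∈[1..2] ⇒ +0.585759 -0.637875 = -0.052116;  D = +0.040907-0.032290i
d^2_{1,1}: k∈[0..1] ⇒ +0.229158 -0.748640 = -0.519481;  D = -0.519396+0.009410i
d^2_{2,1}: single k=0 term ⇒ -0.478270;  D = +0.385897+0.282534i
Y_2^{m'}(θ=1.4036,φ=2.3208) and Σ D·Y over m':
  (+0.2017+0.4802i)·(-0.0266+0.3746i)  (+0.1191-0.4618i)·(-0.0864-0.0928i)  (+0.0409-0.0323i)·(-0.2892+0.0000i)  (-0.5194+0.0094i)·(+0.0864-0.0928i)  (+0.3859+0.2825i)·(-0.0266-0.3746i)
Y_2^1(R⁻¹ n̂) = -0.198627-0.002100i

Re=-0.1986 Im=-0.0021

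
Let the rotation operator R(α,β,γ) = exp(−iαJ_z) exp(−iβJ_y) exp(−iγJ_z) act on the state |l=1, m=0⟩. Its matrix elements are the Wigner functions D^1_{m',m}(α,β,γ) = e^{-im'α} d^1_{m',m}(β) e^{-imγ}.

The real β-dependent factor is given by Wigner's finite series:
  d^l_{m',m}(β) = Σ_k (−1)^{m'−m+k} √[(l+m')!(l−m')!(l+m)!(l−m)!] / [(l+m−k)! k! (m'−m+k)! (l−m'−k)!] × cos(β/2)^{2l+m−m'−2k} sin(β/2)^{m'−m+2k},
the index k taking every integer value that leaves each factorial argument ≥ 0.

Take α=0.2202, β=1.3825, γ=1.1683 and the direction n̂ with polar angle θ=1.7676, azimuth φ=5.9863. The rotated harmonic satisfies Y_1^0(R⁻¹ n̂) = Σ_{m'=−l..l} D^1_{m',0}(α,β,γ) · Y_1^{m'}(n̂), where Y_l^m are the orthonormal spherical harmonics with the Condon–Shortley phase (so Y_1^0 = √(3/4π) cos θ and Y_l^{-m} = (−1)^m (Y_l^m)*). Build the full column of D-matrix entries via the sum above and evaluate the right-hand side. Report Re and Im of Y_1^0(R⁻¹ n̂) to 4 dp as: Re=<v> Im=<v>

Need the full column D^1_{m',0} for m'=−1..1 at α=0.2202, β=1.3825, γ=1.1683.
cos(β/2)=0.770450, sin(β/2)=0.637501
d^1_{-1,0}: single k=1 term ⇒ +0.694608;  D = +0.677836+0.151720i
d^1_{0,0}: k∈[0..1] ⇒ +0.593593 -0.406407 = +0.187186;  D = +0.187186+0.000000i
d^1_{1,0}: single k=0 term ⇒ -0.694608;  D = -0.677836+0.151720i
Y_1^{m'}(θ=1.7676,φ=5.9863) and Σ D·Y over m':
  (+0.6778+0.1517i)·(+0.3240+0.0991i)  (+0.1872+0.0000i)·(-0.0955+0.0000i)  (-0.6778+0.1517i)·(-0.3240+0.0991i)
Y_1^0(R⁻¹ n̂) = +0.391280+0.000000i

Re=0.3913 Im=0.0000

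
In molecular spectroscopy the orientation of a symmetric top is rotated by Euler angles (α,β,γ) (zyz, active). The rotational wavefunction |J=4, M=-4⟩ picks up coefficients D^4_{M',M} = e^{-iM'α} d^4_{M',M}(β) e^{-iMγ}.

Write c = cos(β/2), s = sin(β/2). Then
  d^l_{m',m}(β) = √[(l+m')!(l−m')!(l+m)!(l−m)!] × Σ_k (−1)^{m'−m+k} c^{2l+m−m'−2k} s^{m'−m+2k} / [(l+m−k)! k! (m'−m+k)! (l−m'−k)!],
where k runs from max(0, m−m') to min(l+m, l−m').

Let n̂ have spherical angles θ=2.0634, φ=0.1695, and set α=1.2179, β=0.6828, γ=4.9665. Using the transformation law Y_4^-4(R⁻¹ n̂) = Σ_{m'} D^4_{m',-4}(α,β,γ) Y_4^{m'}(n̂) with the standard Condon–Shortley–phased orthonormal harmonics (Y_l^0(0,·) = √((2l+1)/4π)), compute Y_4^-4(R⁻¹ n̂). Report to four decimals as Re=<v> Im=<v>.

Need the full column D^4_{m',-4} for m'=−4..4 at α=1.2179, β=0.6828, γ=4.9665.
cos(β/2)=0.942287, sin(β/2)=0.334807
d^4_{-4,-4}: single k=0 term ⇒ +0.621534;  D = +0.573640-0.239252i
d^4_{-3,-4}: single k=0 term ⇒ -0.624627;  D = +0.026379+0.624070i
d^4_{-2,-4}: single k=0 term ⇒ +0.415208;  D = -0.395334-0.126920i
d^4_{-1,-4}: single k=0 term ⇒ -0.208637;  D = +0.128503-0.164367i
d^4_{0,-4}: single k=0 term ⇒ +0.082882;  D = +0.043628+0.070469i
d^4_{1,-4}: single k=0 term ⇒ -0.026340;  D = -0.025807+0.005271i
d^4_{2,-4}: single k=0 term ⇒ +0.006618;  D = +0.000998-0.006542i
d^4_{3,-4}: single k=0 term ⇒ -0.001257;  D = +0.001100+0.000607i
d^4_{4,-4}: single k=0 term ⇒ +0.000158;  D = -0.000119+0.000103i
Y_4^{m'}(θ=2.0634,φ=0.1695) and Σ D·Y over m':
  (+0.5736-0.2393i)·(+0.2077-0.1673i)  (+0.0264+0.6241i)·(-0.3537+0.1971i)  (-0.3953-0.1269i)·(+0.1385-0.0488i)  (+0.1285-0.1644i)·(+0.2787-0.0477i)  (+0.0436+0.0705i)·(-0.2072+0.0000i)  (-0.0258+0.0053i)·(-0.2787-0.0477i)  (+0.0010-0.0065i)·(+0.1385+0.0488i)  (+0.0011+0.0006i)·(+0.3537+0.1971i)  (-0.0001+0.0001i)·(+0.2077+0.1673i)
Y_4^-4(R⁻¹ n̂) = -0.087122-0.426667i

Re=-0.0871 Im=-0.4267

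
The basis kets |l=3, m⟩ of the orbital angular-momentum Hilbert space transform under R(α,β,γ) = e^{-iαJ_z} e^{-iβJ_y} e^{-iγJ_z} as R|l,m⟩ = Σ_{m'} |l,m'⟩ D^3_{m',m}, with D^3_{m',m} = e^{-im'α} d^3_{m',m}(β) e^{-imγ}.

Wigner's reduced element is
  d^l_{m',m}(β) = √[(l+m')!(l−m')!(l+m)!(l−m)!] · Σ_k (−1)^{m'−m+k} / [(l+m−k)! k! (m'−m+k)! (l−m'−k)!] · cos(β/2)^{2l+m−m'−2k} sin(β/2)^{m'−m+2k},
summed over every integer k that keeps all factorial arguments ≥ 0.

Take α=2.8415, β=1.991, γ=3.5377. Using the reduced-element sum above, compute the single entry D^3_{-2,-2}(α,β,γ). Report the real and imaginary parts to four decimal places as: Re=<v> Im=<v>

Re=-0.2773 Im=-0.0539

D^3_{-2,-2}(2.8415,1.991,3.5377) = e^{-i·-2·2.8415}·d^3_{-2,-2}(1.991)·e^{-i·-2·3.5377}. Compute d first:
With c≡cos(β/2)=0.544083 and s≡sin(β/2)=0.839031, N=[1·120·1·120]^{1/2}=120.000000
The bounds max(0,m−m')=0 and min(l+m,l−m')=1 give 2 terms
  k=0: (−1)^0·120.0000/(120)·0.5441^6·0.8390^0 = +0.025941
  k=1: (−1)^1·120.0000/(24)·0.5441^4·0.8390^2 = -0.308452
d^3_{-2,-2}(1.991) = +0.025941 -0.308452 = -0.282511
D = (+0.825231-0.564795i)·(-0.282511)·(+0.702270+0.711910i) = -0.277318-0.053918i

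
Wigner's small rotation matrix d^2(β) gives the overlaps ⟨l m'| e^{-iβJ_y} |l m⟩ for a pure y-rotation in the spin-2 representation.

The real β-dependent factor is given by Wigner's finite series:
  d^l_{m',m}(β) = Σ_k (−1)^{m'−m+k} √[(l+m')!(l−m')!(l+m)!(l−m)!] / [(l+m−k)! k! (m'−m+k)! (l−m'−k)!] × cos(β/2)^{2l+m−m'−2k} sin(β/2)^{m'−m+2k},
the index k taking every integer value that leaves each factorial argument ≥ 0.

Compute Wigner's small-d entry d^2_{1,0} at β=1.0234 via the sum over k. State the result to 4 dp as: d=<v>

d^2_{1,0}(β=1.0234) via Wigner's sum:
c=cos(1.0234/2)=0.871913, s=sin(1.0234/2)=0.489660; N=√[6·1·2·2]=4.898979
k: max(0,(0)−(1))=0 … min(2+(0),2−(1))=1
  k=0: (−1)^1·4.8990/(2)·0.8719^3·0.4897^1 = -0.795043
  k=1: (−1)^2·4.8990/(2)·0.8719^1·0.4897^3 = +0.250746
d^2_{1,0}(1.0234) = -0.795043 +0.250746 = -0.544297

d=-0.5443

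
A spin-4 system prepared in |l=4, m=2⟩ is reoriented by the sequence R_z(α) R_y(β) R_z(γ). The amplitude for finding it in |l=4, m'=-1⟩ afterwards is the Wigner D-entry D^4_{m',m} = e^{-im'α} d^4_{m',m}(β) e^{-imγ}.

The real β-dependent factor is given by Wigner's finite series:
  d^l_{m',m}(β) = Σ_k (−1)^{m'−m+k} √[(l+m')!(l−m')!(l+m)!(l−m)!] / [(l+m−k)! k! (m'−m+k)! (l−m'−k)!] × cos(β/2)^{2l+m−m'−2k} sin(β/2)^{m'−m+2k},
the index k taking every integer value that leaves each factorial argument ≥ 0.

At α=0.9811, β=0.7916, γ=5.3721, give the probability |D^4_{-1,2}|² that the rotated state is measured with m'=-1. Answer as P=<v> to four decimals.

D^4_{-1,2}(0.9811,0.7916,5.3721) = e^{-i·-1·0.9811}·d^4_{-1,2}(0.7916)·e^{-i·2·5.3721}. Compute d first:
c=cos(0.7916/2)=0.922688, s=sin(0.7916/2)=0.385546; N=√[6·120·720·2]=1018.233765
The bounds max(0,m−m')=3 and min(l+m,l−m')=5 give 3 terms
  k=3: (−1)^0·1018.2338/(72)·0.9227^5·0.3855^3 = +0.542027
  k=4: (−1)^1·1018.2338/(48)·0.9227^3·0.3855^5 = -0.141956
  k=5: (−1)^2·1018.2338/(240)·0.9227^1·0.3855^7 = +0.004957
d^4_{-1,2}(0.7916) = +0.542027 -0.141956 +0.004957 = +0.405027
|D^4_{-1,2}|² = |d^4_{-1,2}(β)|² = (+0.405027)² = 0.164047 (the z-rotation phases have unit modulus)

P=0.1640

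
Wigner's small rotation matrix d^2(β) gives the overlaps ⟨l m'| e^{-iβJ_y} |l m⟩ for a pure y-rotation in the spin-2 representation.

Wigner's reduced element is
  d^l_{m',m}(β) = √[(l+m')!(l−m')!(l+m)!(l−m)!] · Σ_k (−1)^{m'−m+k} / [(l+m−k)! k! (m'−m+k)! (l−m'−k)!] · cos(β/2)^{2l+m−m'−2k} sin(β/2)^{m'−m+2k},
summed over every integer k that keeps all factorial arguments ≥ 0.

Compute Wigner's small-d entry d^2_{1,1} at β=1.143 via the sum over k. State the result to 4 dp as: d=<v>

d^2_{1,1}(β=1.143) via Wigner's sum:
Half-angle: c=0.841091, s=0.540894. N=√(6·1·6·1)=6.000000
Admissible k: 0..1 (factorial args all ≥0)
  k=0: (−1)^0·6.0000/(6)·0.8411^4·0.5409^0 = +0.500462
  k=1: (−1)^1·6.0000/(2)·0.8411^2·0.5409^2 = -0.620914
d^2_{1,1}(1.143) = +0.500462 -0.620914 = -0.120452

d=-0.1205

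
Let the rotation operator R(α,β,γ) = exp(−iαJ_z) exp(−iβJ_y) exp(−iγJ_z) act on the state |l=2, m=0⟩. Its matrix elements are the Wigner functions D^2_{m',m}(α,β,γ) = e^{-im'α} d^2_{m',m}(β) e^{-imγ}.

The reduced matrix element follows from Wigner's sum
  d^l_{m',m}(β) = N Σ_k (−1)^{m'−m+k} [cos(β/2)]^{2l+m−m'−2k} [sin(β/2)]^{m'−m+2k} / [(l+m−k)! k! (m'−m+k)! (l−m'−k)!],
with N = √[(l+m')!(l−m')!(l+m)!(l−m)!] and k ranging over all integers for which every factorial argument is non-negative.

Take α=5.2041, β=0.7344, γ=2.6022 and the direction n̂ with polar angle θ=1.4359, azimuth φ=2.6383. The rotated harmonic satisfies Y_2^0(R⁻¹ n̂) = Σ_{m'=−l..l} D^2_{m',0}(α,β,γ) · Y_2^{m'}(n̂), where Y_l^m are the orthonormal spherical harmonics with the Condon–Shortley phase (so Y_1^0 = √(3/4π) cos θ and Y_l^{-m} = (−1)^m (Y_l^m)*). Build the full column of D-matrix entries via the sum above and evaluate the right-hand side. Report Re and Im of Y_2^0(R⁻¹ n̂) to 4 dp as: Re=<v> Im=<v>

Need the full column D^2_{m',0} for m'=−2..2 at α=5.2041, β=0.7344, γ=2.6022.
cos(β/2)=0.933336, sin(β/2)=0.359004
d^2_{-2,0}: single k=2 term ⇒ +0.275010;  D = -0.152405-0.228918i
d^2_{-1,0}: k∈[1..2] ⇒ +0.714971 -0.105782 = +0.609190;  D = +0.287620-0.537017i
d^2_{0,0}: k∈[0..2] ⇒ +0.758844 -0.449090 +0.016611 = +0.326365;  D = +0.326365+0.000000i
d^2_{1,0}: k∈[0..1] ⇒ -0.714971 +0.105782 = -0.609190;  D = -0.287620-0.537017i
d^2_{2,0}: single k=0 term ⇒ +0.275010;  D = -0.152405+0.228918i
Y_2^{m'}(θ=1.4359,φ=2.6383) and Σ D·Y over m':
  (-0.1524-0.2289i)·(+0.2028+0.3205i)  (+0.2876-0.5370i)·(-0.0902-0.0497i)  (+0.3264+0.0000i)·(-0.2983+0.0000i)  (-0.2876-0.5370i)·(+0.0902-0.0497i)  (-0.1524+0.2289i)·(+0.2028-0.3205i)
Y_2^0(R⁻¹ n̂) = -0.117644+0.000000i

Re=-0.1176 Im=0.0000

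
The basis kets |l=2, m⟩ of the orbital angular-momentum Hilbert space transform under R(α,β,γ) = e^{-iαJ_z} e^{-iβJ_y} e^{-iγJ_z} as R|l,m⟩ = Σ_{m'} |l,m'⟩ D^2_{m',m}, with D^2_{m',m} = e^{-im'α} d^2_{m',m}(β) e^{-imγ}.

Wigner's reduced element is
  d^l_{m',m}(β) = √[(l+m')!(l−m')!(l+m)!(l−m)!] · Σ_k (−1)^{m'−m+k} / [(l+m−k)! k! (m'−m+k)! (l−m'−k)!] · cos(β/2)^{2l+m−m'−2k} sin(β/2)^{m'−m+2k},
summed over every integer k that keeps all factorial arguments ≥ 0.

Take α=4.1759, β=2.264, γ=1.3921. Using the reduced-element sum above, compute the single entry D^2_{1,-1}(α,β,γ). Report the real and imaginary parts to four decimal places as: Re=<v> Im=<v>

Re=0.2134 Im=0.0798

Split into d^2_{1,-1}(β=2.264) × two z-phases.
c=cos(2.264/2)=0.424850, s=sin(2.264/2)=0.905264; N=√[6·1·1·6]=6.000000
The bounds max(0,m−m')=0 and min(l+m,l−m')=1 give 2 terms
  k=0: (−1)^2·6.0000/(2)·0.4249^2·0.9053^2 = +0.443755
  k=1: (−1)^3·6.0000/(6)·0.4249^0·0.9053^4 = -0.671584
d^2_{1,-1}(2.264) = +0.443755 -0.671584 = -0.227829
D = (-0.511121+0.859509i)·(-0.227829)·(+0.177747+0.984076i) = +0.213401+0.079788i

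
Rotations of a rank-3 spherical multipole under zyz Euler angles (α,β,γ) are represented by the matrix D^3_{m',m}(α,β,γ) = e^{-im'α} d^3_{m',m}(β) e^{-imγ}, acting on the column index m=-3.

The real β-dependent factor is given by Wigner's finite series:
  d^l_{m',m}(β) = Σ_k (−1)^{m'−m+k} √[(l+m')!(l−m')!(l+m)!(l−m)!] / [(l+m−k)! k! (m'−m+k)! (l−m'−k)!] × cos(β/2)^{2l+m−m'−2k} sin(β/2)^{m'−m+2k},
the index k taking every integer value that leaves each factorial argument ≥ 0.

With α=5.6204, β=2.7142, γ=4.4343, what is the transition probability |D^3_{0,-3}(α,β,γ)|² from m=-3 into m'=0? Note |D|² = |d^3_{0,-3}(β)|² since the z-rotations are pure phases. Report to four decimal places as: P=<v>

P=0.0016

D^3_{0,-3}(5.6204,2.7142,4.4343) = e^{-i·0·5.6204}·d^3_{0,-3}(2.7142)·e^{-i·-3·4.4343}. Compute d first:
With c≡cos(β/2)=0.212074 and s≡sin(β/2)=0.977254, N=[6·6·1·720]^{1/2}=160.996894
The bounds max(0,m−m')=0 and min(l+m,l−m')=0 give 1 term
  k=0: (−1)^3·160.9969/(36)·0.2121^3·0.9773^3 = -0.039810
d^3_{0,-3}(2.7142) = -0.039810
|D^3_{0,-3}|² = |d^3_{0,-3}(β)|² = (-0.039810)² = 0.001585 (the z-rotation phases have unit modulus)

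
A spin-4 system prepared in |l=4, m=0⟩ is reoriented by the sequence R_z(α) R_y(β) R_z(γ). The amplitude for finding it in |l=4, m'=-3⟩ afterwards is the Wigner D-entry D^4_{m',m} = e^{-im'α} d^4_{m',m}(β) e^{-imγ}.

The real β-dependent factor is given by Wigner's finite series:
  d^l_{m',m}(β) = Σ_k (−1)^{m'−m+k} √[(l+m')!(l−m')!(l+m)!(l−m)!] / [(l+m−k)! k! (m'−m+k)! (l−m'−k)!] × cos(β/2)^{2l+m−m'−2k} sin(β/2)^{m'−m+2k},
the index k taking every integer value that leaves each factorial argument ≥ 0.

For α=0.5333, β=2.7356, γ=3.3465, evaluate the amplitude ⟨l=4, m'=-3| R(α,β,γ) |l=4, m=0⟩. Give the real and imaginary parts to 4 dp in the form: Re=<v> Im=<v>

Re=0.0024 Im=-0.0837

Split into d^4_{-3,0}(β=2.7356) × two z-phases.
Half-angle: c=0.201605, s=0.979467. N=√(1·5040·24·24)=1703.830978
Admissible k: 3..4 (factorial args all ≥0)
  k=3: (−1)^0·1703.8310/(144)·0.2016^5·0.9795^3 = +0.003703
  k=4: (−1)^1·1703.8310/(144)·0.2016^3·0.9795^5 = -0.087401
d^4_{-3,0}(2.7356) = +0.003703 -0.087401 = -0.083698
D = (-0.029100+0.999577i)·(-0.083698)·(+1.000000+0.000000i) = +0.002436-0.083663i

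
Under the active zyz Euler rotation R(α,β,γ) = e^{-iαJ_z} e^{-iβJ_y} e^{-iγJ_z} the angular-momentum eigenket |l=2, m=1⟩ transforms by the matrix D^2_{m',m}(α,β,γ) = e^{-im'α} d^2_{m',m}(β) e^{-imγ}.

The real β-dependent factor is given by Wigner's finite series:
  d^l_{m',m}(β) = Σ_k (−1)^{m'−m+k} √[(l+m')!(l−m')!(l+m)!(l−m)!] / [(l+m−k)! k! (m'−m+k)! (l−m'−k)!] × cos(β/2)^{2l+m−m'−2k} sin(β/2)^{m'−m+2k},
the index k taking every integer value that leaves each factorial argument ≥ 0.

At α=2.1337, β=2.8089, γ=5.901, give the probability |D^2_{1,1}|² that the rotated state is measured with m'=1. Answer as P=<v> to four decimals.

D^2_{1,1}(2.1337,2.8089,5.901) = e^{-i·1·2.1337}·d^2_{1,1}(2.8089)·e^{-i·1·5.901}. Compute d first:
With c≡cos(β/2)=0.165580 and s≡sin(β/2)=0.986196, N=[6·1·6·1]^{1/2}=6.000000
Admissible k: 0..1 (factorial args all ≥0)
  k=0: (−1)^0·6.0000/(6)·0.1656^4·0.9862^0 = +0.000752
  k=1: (−1)^1·6.0000/(2)·0.1656^2·0.9862^2 = -0.079995
d^2_{1,1}(2.8089) = +0.000752 -0.079995 = -0.079244
|D^2_{1,1}|² = |d^2_{1,1}(β)|² = (-0.079244)² = 0.006280 (the z-rotation phases have unit modulus)

P=0.0063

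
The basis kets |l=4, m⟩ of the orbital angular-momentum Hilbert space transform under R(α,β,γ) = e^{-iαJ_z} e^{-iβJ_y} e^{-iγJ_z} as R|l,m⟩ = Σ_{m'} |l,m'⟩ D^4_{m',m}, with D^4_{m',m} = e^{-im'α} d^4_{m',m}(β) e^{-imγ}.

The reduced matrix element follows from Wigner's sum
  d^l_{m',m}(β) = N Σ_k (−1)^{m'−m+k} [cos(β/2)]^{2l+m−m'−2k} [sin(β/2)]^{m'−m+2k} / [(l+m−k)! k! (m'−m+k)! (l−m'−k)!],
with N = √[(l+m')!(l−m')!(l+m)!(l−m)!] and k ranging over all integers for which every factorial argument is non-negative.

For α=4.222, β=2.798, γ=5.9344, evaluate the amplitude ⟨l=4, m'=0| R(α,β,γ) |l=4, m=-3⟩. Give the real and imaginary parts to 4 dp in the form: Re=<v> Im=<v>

Re=0.0267 Im=-0.0461

Split into d^4_{0,-3}(β=2.798) × two z-phases.
Half-angle: c=0.170953, s=0.985279. N=√(24·24·1·5040)=1703.830978
k∈{0,1} keeps every argument non-negative
  k=0: (−1)^3·1703.8310/(144)·0.1710^5·0.9853^3 = -0.001652
  k=1: (−1)^4·1703.8310/(144)·0.1710^3·0.9853^5 = +0.054889
d^4_{0,-3}(2.798) = -0.001652 +0.054889 = +0.053237
Phases: e^{-i·(0)·4.222}=+1.000000+0.000000i, e^{-i·(-3)·5.9344}=+0.500729-0.865604i ⇒ D=+0.026657-0.046082i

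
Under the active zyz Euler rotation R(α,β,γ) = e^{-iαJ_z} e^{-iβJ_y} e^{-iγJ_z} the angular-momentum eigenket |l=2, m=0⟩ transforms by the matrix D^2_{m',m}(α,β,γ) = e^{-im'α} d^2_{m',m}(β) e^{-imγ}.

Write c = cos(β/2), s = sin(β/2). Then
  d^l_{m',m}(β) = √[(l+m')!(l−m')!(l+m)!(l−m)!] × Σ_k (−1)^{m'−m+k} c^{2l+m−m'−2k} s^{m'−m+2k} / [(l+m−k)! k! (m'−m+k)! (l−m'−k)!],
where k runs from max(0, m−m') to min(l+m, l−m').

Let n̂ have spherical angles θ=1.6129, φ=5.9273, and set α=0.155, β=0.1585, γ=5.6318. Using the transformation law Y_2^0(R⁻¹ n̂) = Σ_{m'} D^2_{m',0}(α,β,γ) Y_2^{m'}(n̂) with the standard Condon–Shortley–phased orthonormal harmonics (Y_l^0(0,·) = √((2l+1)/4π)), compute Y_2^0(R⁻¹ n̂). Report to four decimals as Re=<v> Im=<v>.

Re=-0.3067 Im=0.0000

Need the full column D^2_{m',0} for m'=−2..2 at α=0.155, β=0.1585, γ=5.6318.
cos(β/2)=0.996861, sin(β/2)=0.079167
d^2_{-2,0}: single k=2 term ⇒ +0.015256;  D = +0.014529+0.004654i
d^2_{-1,0}: k∈[1..2] ⇒ +0.192099 -0.001212 = +0.190887;  D = +0.188599+0.029469i
d^2_{0,0}: k∈[0..2] ⇒ +0.987504 -0.024913 +0.000039 = +0.962631;  D = +0.962631+0.000000i
d^2_{1,0}: k∈[0..1] ⇒ -0.192099 +0.001212 = -0.190887;  D = -0.188599+0.029469i
d^2_{2,0}: single k=0 term ⇒ +0.015256;  D = +0.014529-0.004654i
Y_2^{m'}(θ=1.6129,φ=5.9273) and Σ D·Y over m':
  (+0.0145+0.0047i)·(+0.2920+0.2519i)  (+0.1886+0.0295i)·(-0.0305-0.0113i)  (+0.9626+0.0000i)·(-0.3137+0.0000i)  (-0.1886+0.0295i)·(+0.0305-0.0113i)  (+0.0145-0.0047i)·(+0.2920-0.2519i)
Y_2^0(R⁻¹ n̂) = -0.306672+0.000000i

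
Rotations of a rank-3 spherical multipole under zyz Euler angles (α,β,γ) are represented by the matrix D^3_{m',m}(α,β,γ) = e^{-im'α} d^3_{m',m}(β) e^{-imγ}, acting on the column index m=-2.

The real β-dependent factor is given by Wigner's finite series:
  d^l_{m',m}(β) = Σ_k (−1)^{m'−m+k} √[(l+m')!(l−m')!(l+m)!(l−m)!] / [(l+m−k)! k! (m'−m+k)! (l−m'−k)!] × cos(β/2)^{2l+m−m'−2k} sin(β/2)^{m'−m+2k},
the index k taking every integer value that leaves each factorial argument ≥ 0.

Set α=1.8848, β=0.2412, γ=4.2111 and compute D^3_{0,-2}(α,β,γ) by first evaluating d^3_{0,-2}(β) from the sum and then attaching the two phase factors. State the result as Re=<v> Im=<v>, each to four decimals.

D^3_{0,-2}(1.8848,0.2412,4.2111) = e^{-i·0·1.8848}·d^3_{0,-2}(0.2412)·e^{-i·-2·4.2111}. Compute d first:
Half-angle: c=0.992737, s=0.120308. N=√(6·6·1·120)=65.726707
k∈{0,1} keeps every argument non-negative
  k=0: (−1)^2·65.7267/(12)·0.9927^4·0.1203^2 = +0.076999
  k=1: (−1)^3·65.7267/(12)·0.9927^2·0.1203^4 = -0.001131
d^3_{0,-2}(0.2412) = +0.076999 -0.001131 = +0.075868
D = (+1.000000+0.000000i)·(+0.075868)·(-0.538131+0.842861i) = -0.040827+0.063946i

Re=-0.0408 Im=0.0639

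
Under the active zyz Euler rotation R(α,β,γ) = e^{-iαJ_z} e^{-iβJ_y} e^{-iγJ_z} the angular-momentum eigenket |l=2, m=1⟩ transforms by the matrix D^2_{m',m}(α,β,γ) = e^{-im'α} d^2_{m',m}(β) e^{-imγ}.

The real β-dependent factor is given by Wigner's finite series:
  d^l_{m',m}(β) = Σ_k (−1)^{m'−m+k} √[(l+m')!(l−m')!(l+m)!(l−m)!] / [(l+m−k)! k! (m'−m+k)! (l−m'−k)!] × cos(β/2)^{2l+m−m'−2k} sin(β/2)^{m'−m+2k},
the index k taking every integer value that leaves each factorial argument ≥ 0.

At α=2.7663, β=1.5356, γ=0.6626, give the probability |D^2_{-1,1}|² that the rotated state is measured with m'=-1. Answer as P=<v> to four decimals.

Split into d^2_{-1,1}(β=1.5356) × two z-phases.
With c≡cos(β/2)=0.719440 and s≡sin(β/2)=0.694554, N=[1·6·6·1]^{1/2}=6.000000
Admissible k: 2..3 (factorial args all ≥0)
  k=2: (−1)^0·6.0000/(2)·0.7194^2·0.6946^2 = +0.749071
  k=3: (−1)^1·6.0000/(6)·0.7194^0·0.6946^4 = -0.232715
d^2_{-1,1}(1.5356) = +0.749071 -0.232715 = +0.516356
|D^2_{-1,1}|² = |d^2_{-1,1}(β)|² = (+0.516356)² = 0.266624 (the z-rotation phases have unit modulus)

P=0.2666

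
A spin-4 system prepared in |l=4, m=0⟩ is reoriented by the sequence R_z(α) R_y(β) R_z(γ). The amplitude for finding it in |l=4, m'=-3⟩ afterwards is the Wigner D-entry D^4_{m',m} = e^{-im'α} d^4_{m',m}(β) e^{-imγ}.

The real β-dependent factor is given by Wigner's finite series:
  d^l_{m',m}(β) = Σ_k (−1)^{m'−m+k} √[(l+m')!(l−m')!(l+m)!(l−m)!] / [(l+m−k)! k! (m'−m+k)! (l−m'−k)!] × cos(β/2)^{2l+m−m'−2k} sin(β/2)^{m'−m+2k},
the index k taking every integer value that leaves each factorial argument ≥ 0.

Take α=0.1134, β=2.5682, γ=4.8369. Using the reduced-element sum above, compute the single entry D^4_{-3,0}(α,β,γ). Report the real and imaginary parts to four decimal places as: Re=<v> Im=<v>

Re=-0.1870 Im=-0.0662

First d^4_{-3,0}(β=2.5682), then the phase factors e^{-i(-3)α} and e^{-i(0)γ}:
Half-angle: c=0.282785, s=0.959183. N=√(1·5040·24·24)=1703.830978
Admissible k: 3..4 (factorial args all ≥0)
  k=3: (−1)^0·1703.8310/(144)·0.2828^5·0.9592^3 = +0.018882
  k=4: (−1)^1·1703.8310/(144)·0.2828^3·0.9592^5 = -0.217241
d^4_{-3,0}(2.5682) = +0.018882 -0.217241 = -0.198359
Attach z-rotation phases: D = e^{-i(-3)(0.1134)}·(-0.198359)·e^{-i(0)(4.8369)} = -0.186990-0.066187i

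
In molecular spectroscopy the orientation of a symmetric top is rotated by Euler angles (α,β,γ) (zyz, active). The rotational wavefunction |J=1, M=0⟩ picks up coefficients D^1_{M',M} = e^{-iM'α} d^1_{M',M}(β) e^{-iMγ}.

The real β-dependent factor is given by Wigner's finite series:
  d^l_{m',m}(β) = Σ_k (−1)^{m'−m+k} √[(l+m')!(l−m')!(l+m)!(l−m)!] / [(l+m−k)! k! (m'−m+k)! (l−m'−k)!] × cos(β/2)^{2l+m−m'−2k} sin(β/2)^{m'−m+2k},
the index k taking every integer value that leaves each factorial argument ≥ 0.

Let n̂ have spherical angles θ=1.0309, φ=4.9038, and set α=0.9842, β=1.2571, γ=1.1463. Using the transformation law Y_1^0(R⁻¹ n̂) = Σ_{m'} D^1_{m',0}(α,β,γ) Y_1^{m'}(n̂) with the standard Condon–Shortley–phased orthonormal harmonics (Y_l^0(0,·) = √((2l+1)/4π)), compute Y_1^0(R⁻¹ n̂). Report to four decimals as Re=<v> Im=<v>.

Need the full column D^1_{m',0} for m'=−1..1 at α=0.9842, β=1.2571, γ=1.1463.
cos(β/2)=0.808881, sin(β/2)=0.587972
d^1_{-1,0}: single k=1 term ⇒ +0.672600;  D = +0.372304+0.560161i
d^1_{0,0}: k∈[0..1] ⇒ +0.654288 -0.345712 = +0.308577;  D = +0.308577+0.000000i
d^1_{1,0}: single k=0 term ⇒ -0.672600;  D = -0.372304+0.560161i
Y_1^{m'}(θ=1.0309,φ=4.9038) and Σ D·Y over m':
  (+0.3723+0.5602i)·(+0.0564+0.2909i)  (+0.3086+0.0000i)·(+0.2512+0.0000i)  (-0.3723+0.5602i)·(-0.0564+0.2909i)
Y_1^0(R⁻¹ n̂) = -0.206462+0.000000i

Re=-0.2065 Im=0.0000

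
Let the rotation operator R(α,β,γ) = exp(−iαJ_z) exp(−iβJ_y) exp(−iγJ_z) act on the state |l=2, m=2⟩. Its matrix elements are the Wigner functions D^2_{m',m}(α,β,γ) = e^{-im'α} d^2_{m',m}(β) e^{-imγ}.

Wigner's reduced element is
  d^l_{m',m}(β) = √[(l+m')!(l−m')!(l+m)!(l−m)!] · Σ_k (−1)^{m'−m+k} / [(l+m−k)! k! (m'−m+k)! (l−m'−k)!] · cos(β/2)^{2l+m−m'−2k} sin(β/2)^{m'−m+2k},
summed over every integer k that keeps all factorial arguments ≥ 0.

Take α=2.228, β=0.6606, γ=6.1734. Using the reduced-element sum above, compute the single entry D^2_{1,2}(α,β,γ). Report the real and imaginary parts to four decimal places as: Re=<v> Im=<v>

First d^2_{1,2}(β=0.6606), then the phase factors e^{-i(1)α} and e^{-i(2)γ}:
Half-angle: c=0.945945, s=0.324327. N=√(6·1·24·1)=12.000000
Admissible k: 1..1 (factorial args all ≥0)
  k=1: (−1)^0·12.0000/(6)·0.9459^3·0.3243^1 = +0.549048
d^2_{1,2}(0.6606) = +0.549048
Attach z-rotation phases: D = e^{-i(1)(2.228)}·(+0.549048)·e^{-i(2)(6.1734)} = -0.232685-0.497305i

Re=-0.2327 Im=-0.4973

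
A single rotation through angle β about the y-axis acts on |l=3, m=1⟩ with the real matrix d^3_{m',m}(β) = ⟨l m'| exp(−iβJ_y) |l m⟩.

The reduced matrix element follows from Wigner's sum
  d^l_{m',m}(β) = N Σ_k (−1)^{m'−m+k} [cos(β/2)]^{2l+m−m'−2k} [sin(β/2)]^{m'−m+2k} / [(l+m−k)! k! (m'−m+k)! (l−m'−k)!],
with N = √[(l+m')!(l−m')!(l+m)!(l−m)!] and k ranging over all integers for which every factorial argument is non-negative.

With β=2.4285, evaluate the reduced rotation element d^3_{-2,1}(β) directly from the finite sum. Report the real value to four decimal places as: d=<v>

d^3_{-2,1}(β=2.4285) via Wigner's sum:
With c≡cos(β/2)=0.349040 and s≡sin(β/2)=0.937108, N=[1·120·24·2]^{1/2}=75.894664
Admissible k: 3..4 (factorial args all ≥0)
  k=3: (−1)^0·75.8947/(12)·0.3490^3·0.9371^3 = +0.221322
  k=4: (−1)^1·75.8947/(24)·0.3490^1·0.9371^5 = -0.797669
d^3_{-2,1}(2.4285) = +0.221322 -0.797669 = -0.576348

d=-0.5763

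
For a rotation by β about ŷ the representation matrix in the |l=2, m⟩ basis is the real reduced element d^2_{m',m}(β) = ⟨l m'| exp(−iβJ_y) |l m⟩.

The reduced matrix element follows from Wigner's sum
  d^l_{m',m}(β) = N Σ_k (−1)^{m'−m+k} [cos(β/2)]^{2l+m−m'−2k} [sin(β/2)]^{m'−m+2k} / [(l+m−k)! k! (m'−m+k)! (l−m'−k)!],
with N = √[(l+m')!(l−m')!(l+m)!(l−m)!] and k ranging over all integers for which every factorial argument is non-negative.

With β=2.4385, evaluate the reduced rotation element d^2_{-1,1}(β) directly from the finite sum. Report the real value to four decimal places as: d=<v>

d^2_{-1,1}(β=2.4385) via Wigner's sum:
With c≡cos(β/2)=0.344350 and s≡sin(β/2)=0.938841, N=[1·6·6·1]^{1/2}=6.000000
The bounds max(0,m−m')=2 and min(l+m,l−m')=3 give 2 terms
  k=2: (−1)^0·6.0000/(2)·0.3443^2·0.9388^2 = +0.313549
  k=3: (−1)^1·6.0000/(6)·0.3443^0·0.9388^4 = -0.776907
d^2_{-1,1}(2.4385) = +0.313549 -0.776907 = -0.463357

d=-0.4634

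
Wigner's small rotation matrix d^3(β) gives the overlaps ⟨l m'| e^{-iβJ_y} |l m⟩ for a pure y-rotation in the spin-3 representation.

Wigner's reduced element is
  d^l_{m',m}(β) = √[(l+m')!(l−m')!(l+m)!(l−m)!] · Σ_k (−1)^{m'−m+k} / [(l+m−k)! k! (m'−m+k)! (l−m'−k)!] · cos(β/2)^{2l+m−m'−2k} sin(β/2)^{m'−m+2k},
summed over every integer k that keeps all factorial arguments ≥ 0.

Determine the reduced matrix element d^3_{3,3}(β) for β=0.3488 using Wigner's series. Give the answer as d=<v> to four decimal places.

d^3_{3,3}(β=0.3488) via Wigner's sum:
c=cos(0.3488/2)=0.984831, s=sin(0.3488/2)=0.173517; N=√[720·1·720·1]=720.000000
Admissible k: 0..0 (factorial args all ≥0)
  k=0: (−1)^0·720.0000/(720)·0.9848^6·0.1735^0 = +0.912367
d^3_{3,3}(0.3488) = +0.912367

d=0.9124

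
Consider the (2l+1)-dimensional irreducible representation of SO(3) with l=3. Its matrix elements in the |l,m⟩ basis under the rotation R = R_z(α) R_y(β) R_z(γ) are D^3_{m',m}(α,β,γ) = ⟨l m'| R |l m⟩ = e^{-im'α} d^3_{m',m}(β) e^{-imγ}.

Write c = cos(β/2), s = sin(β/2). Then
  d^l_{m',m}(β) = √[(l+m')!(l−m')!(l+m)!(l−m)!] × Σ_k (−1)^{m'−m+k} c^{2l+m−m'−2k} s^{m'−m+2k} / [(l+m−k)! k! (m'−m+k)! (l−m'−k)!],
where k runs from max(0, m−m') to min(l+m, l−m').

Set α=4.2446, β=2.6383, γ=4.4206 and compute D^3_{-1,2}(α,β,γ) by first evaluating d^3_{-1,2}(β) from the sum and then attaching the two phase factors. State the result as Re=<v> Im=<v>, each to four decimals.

Split into d^3_{-1,2}(β=2.6383) × two z-phases.
Half-angle: c=0.248999, s=0.968504. N=√(2·24·120·1)=75.894664
k: max(0,(2)−(-1))=3 … min(3+(2),3−(-1))=4
  k=3: (−1)^0·75.8947/(12)·0.2490^3·0.9685^3 = +0.088700
  k=4: (−1)^1·75.8947/(24)·0.2490^1·0.9685^5 = -0.670971
d^3_{-1,2}(2.6383) = +0.088700 -0.670971 = -0.582271
D = (-0.450914-0.892567i)·(-0.582271)·(-0.834496-0.551013i) = +0.067270-0.578372i

Re=0.0673 Im=-0.5784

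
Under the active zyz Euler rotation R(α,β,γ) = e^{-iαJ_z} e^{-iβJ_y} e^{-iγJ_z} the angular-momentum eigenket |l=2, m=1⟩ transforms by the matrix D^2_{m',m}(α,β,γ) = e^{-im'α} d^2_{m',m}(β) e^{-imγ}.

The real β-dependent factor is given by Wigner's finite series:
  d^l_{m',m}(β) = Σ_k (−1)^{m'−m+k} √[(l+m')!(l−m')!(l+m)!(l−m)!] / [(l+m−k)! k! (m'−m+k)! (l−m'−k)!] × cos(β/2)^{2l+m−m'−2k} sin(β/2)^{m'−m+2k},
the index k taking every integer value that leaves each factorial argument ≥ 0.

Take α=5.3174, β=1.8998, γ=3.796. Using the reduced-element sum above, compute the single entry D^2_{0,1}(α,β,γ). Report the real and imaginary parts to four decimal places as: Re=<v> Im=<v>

First d^2_{0,1}(β=1.8998), then the phase factors e^{-i(0)α} and e^{-i(1)γ}:
Half-angle: c=0.581764, s=0.813357. N=√(2·2·6·1)=4.898979
k∈{1,2} keeps every argument non-negative
  k=1: (−1)^0·4.8990/(2)·0.5818^3·0.8134^1 = +0.392282
  k=2: (−1)^1·4.8990/(2)·0.5818^1·0.8134^3 = -0.766773
d^2_{0,1}(1.8998) = +0.392282 -0.766773 = -0.374491
Attach z-rotation phases: D = e^{-i(0)(5.3174)}·(-0.374491)·e^{-i(1)(3.796)} = +0.297125-0.227949i

Re=0.2971 Im=-0.2279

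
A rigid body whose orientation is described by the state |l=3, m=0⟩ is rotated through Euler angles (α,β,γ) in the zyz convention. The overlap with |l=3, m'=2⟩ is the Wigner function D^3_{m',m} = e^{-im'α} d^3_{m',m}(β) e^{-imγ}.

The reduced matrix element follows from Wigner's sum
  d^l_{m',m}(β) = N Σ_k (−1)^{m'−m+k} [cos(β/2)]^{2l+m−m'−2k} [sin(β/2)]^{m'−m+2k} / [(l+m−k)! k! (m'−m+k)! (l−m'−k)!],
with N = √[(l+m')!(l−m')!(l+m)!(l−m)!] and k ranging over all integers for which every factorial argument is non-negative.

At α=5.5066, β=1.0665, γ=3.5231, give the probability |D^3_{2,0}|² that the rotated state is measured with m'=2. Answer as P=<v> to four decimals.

D^3_{2,0}(5.5066,1.0665,3.5231) = e^{-i·2·5.5066}·d^3_{2,0}(1.0665)·e^{-i·0·3.5231}. Compute d first:
Half-angle: c=0.861160, s=0.508335. N=√(120·1·6·6)=65.726707
k: max(0,(0)−(2))=0 … min(3+(0),3−(2))=1
  k=0: (−1)^2·65.7267/(12)·0.8612^4·0.5083^2 = +0.778386
  k=1: (−1)^3·65.7267/(12)·0.8612^2·0.5083^4 = -0.271223
d^3_{2,0}(1.0665) = +0.778386 -0.271223 = +0.507162
|D^3_{2,0}|² = |d^3_{2,0}(β)|² = (+0.507162)² = 0.257213 (the z-rotation phases have unit modulus)

P=0.2572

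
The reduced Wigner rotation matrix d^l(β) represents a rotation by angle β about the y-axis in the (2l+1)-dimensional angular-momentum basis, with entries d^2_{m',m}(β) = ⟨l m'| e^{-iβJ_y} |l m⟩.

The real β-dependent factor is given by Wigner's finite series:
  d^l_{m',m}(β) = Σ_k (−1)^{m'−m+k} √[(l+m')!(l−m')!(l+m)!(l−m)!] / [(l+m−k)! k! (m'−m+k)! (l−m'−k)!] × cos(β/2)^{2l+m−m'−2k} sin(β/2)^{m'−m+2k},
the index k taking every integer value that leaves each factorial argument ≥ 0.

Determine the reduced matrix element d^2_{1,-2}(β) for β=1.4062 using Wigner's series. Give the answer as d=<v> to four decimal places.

d^2_{1,-2}(β=1.4062) via Wigner's sum:
Half-angle: c=0.762841, s=0.646586. N=√(6·1·1·24)=12.000000
Admissible k: 0..0 (factorial args all ≥0)
  k=0: (−1)^3·12.0000/(6)·0.7628^1·0.6466^3 = -0.412423
d^2_{1,-2}(1.4062) = -0.412423

d=-0.4124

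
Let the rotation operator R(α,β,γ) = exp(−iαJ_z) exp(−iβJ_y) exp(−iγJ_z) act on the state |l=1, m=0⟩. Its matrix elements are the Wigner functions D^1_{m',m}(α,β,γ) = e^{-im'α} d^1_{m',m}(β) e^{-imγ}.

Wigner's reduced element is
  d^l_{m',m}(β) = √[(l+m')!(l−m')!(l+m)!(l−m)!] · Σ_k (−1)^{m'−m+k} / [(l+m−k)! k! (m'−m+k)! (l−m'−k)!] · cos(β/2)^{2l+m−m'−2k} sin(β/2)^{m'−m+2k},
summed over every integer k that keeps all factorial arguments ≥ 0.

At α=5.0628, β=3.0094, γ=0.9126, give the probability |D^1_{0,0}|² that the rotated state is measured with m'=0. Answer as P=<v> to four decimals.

Split into d^1_{0,0}(β=3.0094) × two z-phases.
c=cos(3.0094/2)=0.066048, s=sin(3.0094/2)=0.997816; N=√[1·1·1·1]=1.000000
The bounds max(0,m−m')=0 and min(l+m,l−m')=1 give 2 terms
  k=0: (−1)^0·1.0000/(1)·0.0660^2·0.9978^0 = +0.004362
  k=1: (−1)^1·1.0000/(1)·0.0660^0·0.9978^2 = -0.995638
d^1_{0,0}(3.0094) = +0.004362 -0.995638 = -0.991275
|D^1_{0,0}|² = |d^1_{0,0}(β)|² = (-0.991275)² = 0.982627 (the z-rotation phases have unit modulus)

P=0.9826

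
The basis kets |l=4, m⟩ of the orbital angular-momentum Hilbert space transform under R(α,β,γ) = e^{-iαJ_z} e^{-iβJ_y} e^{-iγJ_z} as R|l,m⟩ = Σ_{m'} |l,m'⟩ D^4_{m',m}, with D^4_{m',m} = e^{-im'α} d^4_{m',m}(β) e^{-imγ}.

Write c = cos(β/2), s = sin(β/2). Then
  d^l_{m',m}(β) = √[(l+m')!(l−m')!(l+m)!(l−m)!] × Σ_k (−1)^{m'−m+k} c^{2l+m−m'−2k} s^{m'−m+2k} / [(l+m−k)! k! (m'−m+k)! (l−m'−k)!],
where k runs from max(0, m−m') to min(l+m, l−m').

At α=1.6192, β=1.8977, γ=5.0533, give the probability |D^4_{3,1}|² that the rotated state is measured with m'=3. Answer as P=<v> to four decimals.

First d^4_{3,1}(β=1.8977), then the phase factors e^{-i(3)α} and e^{-i(1)γ}:
Half-angle: c=0.582618, s=0.812746. N=√(5040·1·120·6)=1904.940944
Admissible k: 0..1 (factorial args all ≥0)
  k=0: (−1)^2·1904.9409/(240)·0.5826^6·0.8127^2 = +0.205061
  k=1: (−1)^3·1904.9409/(144)·0.5826^4·0.8127^4 = -0.665081
d^4_{3,1}(1.8977) = +0.205061 -0.665081 = -0.460019
|D^4_{3,1}|² = |d^4_{3,1}(β)|² = (-0.460019)² = 0.211618 (the z-rotation phases have unit modulus)

P=0.2116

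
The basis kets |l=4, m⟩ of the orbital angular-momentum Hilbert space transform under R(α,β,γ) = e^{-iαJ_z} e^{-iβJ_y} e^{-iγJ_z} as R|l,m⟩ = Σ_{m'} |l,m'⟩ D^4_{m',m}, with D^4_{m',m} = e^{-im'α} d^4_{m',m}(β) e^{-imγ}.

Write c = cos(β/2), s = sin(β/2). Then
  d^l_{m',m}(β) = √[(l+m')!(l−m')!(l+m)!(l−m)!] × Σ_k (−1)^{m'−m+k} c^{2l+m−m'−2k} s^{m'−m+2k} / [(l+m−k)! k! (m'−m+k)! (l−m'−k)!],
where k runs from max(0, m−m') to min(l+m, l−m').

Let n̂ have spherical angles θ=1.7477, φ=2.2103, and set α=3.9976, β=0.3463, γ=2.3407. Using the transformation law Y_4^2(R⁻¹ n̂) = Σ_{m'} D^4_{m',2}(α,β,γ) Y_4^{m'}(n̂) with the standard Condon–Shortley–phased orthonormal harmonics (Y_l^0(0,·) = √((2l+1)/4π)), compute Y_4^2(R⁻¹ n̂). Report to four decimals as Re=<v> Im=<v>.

Need the full column D^4_{m',2} for m'=−4..4 at α=3.9976, β=0.3463, γ=2.3407.
cos(β/2)=0.985047, sin(β/2)=0.172286
d^4_{-4,2}: single k=6 term ⇒ +0.000134;  D = +0.000041-0.000128i
d^4_{-3,2}: k∈[5..6] ⇒ +0.001629 -0.000017 = +0.001612;  D = +0.000832+0.001380i
d^4_{-2,2}: k∈[4..6] ⇒ +0.012443 -0.000305 +0.000001 = +0.012139;  D = -0.011960-0.002080i
d^4_{-1,2}: k∈[3..5] ⇒ +0.067073 -0.003078 +0.000019 = +0.064015;  D = +0.049623-0.040441i
d^4_{0,2}: k∈[2..4] ⇒ +0.257255 -0.020985 +0.000241 = +0.236510;  D = -0.007328+0.236396i
d^4_{1,2}: k∈[1..3] ⇒ +0.657787 -0.100610 +0.002052 = +0.559228;  D = -0.410787-0.379461i
d^4_{2,2}: k∈[0..2] ⇒ +0.886452 -0.325404 +0.012443 = +0.573491;  D = +0.570010-0.063088i
d^4_{3,2}: k∈[0..1] ⇒ -0.580113 +0.053238 = -0.526875;  D = +0.299476-0.433488i
d^4_{4,2}: single k=0 term ⇒ +0.143490;  D = -0.035701-0.138978i
Y_4^{m'}(θ=1.7477,φ=2.2103) and Σ D·Y over m':
  (+0.0000-0.0001i)·(-0.3468-0.2290i)  (+0.0008+0.0014i)·(-0.1975+0.0716i)  (-0.0120-0.0021i)·(+0.0730-0.2432i)  (+0.0496-0.0404i)·(-0.1361-0.1830i)  (-0.0073+0.2364i)·(+0.2226+0.0000i)  (-0.4108-0.3795i)·(+0.1361-0.1830i)  (+0.5700-0.0631i)·(+0.0730+0.2432i)  (+0.2995-0.4335i)·(+0.1975+0.0716i)  (-0.0357-0.1390i)·(-0.3468+0.2290i)
Y_4^2(R⁻¹ n̂) = +0.048524+0.184979i

Re=0.0485 Im=0.1850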